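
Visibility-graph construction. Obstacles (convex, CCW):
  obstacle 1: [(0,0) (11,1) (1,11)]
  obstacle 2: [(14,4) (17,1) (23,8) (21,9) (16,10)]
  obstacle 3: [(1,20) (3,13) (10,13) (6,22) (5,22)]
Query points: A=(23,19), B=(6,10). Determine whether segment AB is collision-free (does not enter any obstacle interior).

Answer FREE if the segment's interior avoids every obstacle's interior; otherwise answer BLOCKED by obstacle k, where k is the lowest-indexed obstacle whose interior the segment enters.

Obstacle 1 [(0,0) (11,1) (1,11)]:
  edge (0,0)–(11,1): clear
  edge (11,1)–(1,11): clear
  edge (1,11)–(0,0): clear
  midpoint (29/2,29/2) outside
  → clear
Obstacle 2 [(14,4) (17,1) (23,8) (21,9) (16,10)]:
  edge (14,4)–(17,1): clear
  edge (17,1)–(23,8): clear
  edge (23,8)–(21,9): clear
  edge (21,9)–(16,10): clear
  edge (16,10)–(14,4): clear
  midpoint (29/2,29/2) outside
  → clear
Obstacle 3 [(1,20) (3,13) (10,13) (6,22) (5,22)]:
  edge (1,20)–(3,13): clear
  edge (3,13)–(10,13): clear
  edge (10,13)–(6,22): clear
  edge (6,22)–(5,22): clear
  edge (5,22)–(1,20): clear
  midpoint (29/2,29/2) outside
  → clear

FREE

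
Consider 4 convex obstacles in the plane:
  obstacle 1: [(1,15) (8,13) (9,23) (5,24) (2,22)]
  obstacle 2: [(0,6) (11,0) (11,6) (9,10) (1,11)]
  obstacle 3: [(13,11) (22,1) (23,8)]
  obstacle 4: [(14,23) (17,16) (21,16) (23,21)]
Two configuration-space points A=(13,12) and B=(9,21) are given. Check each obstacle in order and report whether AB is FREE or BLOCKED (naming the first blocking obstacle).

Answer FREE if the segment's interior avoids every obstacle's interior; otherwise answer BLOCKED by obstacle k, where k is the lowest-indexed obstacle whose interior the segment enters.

FREE

Obstacle 1 [(1,15) (8,13) (9,23) (5,24) (2,22)]:
  edge (1,15)–(8,13): clear
  edge (8,13)–(9,23): clear
  edge (9,23)–(5,24): clear
  edge (5,24)–(2,22): clear
  edge (2,22)–(1,15): clear
  midpoint (11,33/2) outside
  → clear
Obstacle 2 [(0,6) (11,0) (11,6) (9,10) (1,11)]:
  edge (0,6)–(11,0): clear
  edge (11,0)–(11,6): clear
  edge (11,6)–(9,10): clear
  edge (9,10)–(1,11): clear
  edge (1,11)–(0,6): clear
  midpoint (11,33/2) outside
  → clear
Obstacle 3 [(13,11) (22,1) (23,8)]:
  edge (13,11)–(22,1): clear
  edge (22,1)–(23,8): clear
  edge (23,8)–(13,11): clear
  midpoint (11,33/2) outside
  → clear
Obstacle 4 [(14,23) (17,16) (21,16) (23,21)]:
  edge (14,23)–(17,16): clear
  edge (17,16)–(21,16): clear
  edge (21,16)–(23,21): clear
  edge (23,21)–(14,23): clear
  midpoint (11,33/2) outside
  → clear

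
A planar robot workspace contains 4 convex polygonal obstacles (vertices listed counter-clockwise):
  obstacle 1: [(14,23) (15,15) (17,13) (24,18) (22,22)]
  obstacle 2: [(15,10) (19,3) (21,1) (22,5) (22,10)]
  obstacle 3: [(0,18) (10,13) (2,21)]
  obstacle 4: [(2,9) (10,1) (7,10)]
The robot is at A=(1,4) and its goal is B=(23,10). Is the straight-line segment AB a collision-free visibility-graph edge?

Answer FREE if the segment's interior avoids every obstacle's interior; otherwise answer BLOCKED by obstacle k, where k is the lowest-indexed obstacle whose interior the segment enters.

BLOCKED by obstacle 2

Obstacle 1 [(14,23) (15,15) (17,13) (24,18) (22,22)]:
  edge (14,23)–(15,15): clear
  edge (15,15)–(17,13): clear
  edge (17,13)–(24,18): clear
  edge (24,18)–(22,22): clear
  edge (22,22)–(14,23): clear
  midpoint (12,7) outside
  → clear
Obstacle 2 [(15,10) (19,3) (21,1) (22,5) (22,10)]:
  edge (15,10)–(19,3): crosses AB
  edge (19,3)–(21,1): clear
  edge (21,1)–(22,5): clear
  edge (22,5)–(22,10): crosses AB
  edge (22,10)–(15,10): clear
  → BLOCKED
Obstacle 3 [(0,18) (10,13) (2,21)]:
  edge (0,18)–(10,13): clear
  edge (10,13)–(2,21): clear
  edge (2,21)–(0,18): clear
  midpoint (12,7) outside
  → clear
Obstacle 4 [(2,9) (10,1) (7,10)]:
  edge (2,9)–(10,1): crosses AB
  edge (10,1)–(7,10): crosses AB
  edge (7,10)–(2,9): clear
  → BLOCKED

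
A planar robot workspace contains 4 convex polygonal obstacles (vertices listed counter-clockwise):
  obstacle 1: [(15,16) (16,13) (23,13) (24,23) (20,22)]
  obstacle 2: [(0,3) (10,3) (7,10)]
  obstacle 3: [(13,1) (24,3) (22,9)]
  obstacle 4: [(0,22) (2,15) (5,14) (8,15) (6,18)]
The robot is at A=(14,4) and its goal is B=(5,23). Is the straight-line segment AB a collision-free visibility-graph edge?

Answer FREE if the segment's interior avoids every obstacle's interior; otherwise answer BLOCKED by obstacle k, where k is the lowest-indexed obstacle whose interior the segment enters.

Obstacle 1 [(15,16) (16,13) (23,13) (24,23) (20,22)]:
  edge (15,16)–(16,13): clear
  edge (16,13)–(23,13): clear
  edge (23,13)–(24,23): clear
  edge (24,23)–(20,22): clear
  edge (20,22)–(15,16): clear
  midpoint (19/2,27/2) outside
  → clear
Obstacle 2 [(0,3) (10,3) (7,10)]:
  edge (0,3)–(10,3): clear
  edge (10,3)–(7,10): clear
  edge (7,10)–(0,3): clear
  midpoint (19/2,27/2) outside
  → clear
Obstacle 3 [(13,1) (24,3) (22,9)]:
  edge (13,1)–(24,3): clear
  edge (24,3)–(22,9): clear
  edge (22,9)–(13,1): clear
  midpoint (19/2,27/2) outside
  → clear
Obstacle 4 [(0,22) (2,15) (5,14) (8,15) (6,18)]:
  edge (0,22)–(2,15): clear
  edge (2,15)–(5,14): clear
  edge (5,14)–(8,15): clear
  edge (8,15)–(6,18): clear
  edge (6,18)–(0,22): clear
  midpoint (19/2,27/2) outside
  → clear

FREE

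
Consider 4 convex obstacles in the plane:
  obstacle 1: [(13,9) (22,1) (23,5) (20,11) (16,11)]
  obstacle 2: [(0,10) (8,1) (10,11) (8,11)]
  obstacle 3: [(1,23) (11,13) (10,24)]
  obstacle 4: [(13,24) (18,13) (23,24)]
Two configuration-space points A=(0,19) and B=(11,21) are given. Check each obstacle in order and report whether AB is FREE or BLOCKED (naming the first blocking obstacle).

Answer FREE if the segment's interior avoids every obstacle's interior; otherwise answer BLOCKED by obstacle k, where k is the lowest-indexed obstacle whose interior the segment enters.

BLOCKED by obstacle 3

Obstacle 1 [(13,9) (22,1) (23,5) (20,11) (16,11)]:
  edge (13,9)–(22,1): clear
  edge (22,1)–(23,5): clear
  edge (23,5)–(20,11): clear
  edge (20,11)–(16,11): clear
  edge (16,11)–(13,9): clear
  midpoint (11/2,20) outside
  → clear
Obstacle 2 [(0,10) (8,1) (10,11) (8,11)]:
  edge (0,10)–(8,1): clear
  edge (8,1)–(10,11): clear
  edge (10,11)–(8,11): clear
  edge (8,11)–(0,10): clear
  midpoint (11/2,20) outside
  → clear
Obstacle 3 [(1,23) (11,13) (10,24)]:
  edge (1,23)–(11,13): crosses AB
  edge (11,13)–(10,24): crosses AB
  edge (10,24)–(1,23): clear
  → BLOCKED
Obstacle 4 [(13,24) (18,13) (23,24)]:
  edge (13,24)–(18,13): clear
  edge (18,13)–(23,24): clear
  edge (23,24)–(13,24): clear
  midpoint (11/2,20) outside
  → clear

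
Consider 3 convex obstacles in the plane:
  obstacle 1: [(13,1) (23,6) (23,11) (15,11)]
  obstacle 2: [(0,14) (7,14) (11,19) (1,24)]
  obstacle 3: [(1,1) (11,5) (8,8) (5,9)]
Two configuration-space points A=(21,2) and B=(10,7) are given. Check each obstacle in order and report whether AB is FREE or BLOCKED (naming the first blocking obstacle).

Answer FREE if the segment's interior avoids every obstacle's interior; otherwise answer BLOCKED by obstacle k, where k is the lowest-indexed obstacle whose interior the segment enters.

BLOCKED by obstacle 1

Obstacle 1 [(13,1) (23,6) (23,11) (15,11)]:
  edge (13,1)–(23,6): crosses AB
  edge (23,6)–(23,11): clear
  edge (23,11)–(15,11): clear
  edge (15,11)–(13,1): crosses AB
  → BLOCKED
Obstacle 2 [(0,14) (7,14) (11,19) (1,24)]:
  edge (0,14)–(7,14): clear
  edge (7,14)–(11,19): clear
  edge (11,19)–(1,24): clear
  edge (1,24)–(0,14): clear
  midpoint (31/2,9/2) outside
  → clear
Obstacle 3 [(1,1) (11,5) (8,8) (5,9)]:
  edge (1,1)–(11,5): clear
  edge (11,5)–(8,8): clear
  edge (8,8)–(5,9): clear
  edge (5,9)–(1,1): clear
  midpoint (31/2,9/2) outside
  → clear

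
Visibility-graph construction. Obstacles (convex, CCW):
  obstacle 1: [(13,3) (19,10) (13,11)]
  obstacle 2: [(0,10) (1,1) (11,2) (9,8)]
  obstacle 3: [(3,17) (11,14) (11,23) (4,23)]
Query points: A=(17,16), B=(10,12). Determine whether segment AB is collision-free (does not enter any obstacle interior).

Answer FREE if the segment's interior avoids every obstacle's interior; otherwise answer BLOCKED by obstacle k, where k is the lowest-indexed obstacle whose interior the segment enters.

FREE

Obstacle 1 [(13,3) (19,10) (13,11)]:
  edge (13,3)–(19,10): clear
  edge (19,10)–(13,11): clear
  edge (13,11)–(13,3): clear
  midpoint (27/2,14) outside
  → clear
Obstacle 2 [(0,10) (1,1) (11,2) (9,8)]:
  edge (0,10)–(1,1): clear
  edge (1,1)–(11,2): clear
  edge (11,2)–(9,8): clear
  edge (9,8)–(0,10): clear
  midpoint (27/2,14) outside
  → clear
Obstacle 3 [(3,17) (11,14) (11,23) (4,23)]:
  edge (3,17)–(11,14): clear
  edge (11,14)–(11,23): clear
  edge (11,23)–(4,23): clear
  edge (4,23)–(3,17): clear
  midpoint (27/2,14) outside
  → clear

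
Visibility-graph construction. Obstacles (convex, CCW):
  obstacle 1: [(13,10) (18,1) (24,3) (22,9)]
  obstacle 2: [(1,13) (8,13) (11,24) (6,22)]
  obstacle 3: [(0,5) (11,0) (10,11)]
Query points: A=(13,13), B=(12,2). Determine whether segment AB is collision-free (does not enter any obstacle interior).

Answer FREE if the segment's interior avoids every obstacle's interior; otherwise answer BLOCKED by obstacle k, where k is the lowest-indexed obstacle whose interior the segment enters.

Obstacle 1 [(13,10) (18,1) (24,3) (22,9)]:
  edge (13,10)–(18,1): clear
  edge (18,1)–(24,3): clear
  edge (24,3)–(22,9): clear
  edge (22,9)–(13,10): clear
  midpoint (25/2,15/2) outside
  → clear
Obstacle 2 [(1,13) (8,13) (11,24) (6,22)]:
  edge (1,13)–(8,13): clear
  edge (8,13)–(11,24): clear
  edge (11,24)–(6,22): clear
  edge (6,22)–(1,13): clear
  midpoint (25/2,15/2) outside
  → clear
Obstacle 3 [(0,5) (11,0) (10,11)]:
  edge (0,5)–(11,0): clear
  edge (11,0)–(10,11): clear
  edge (10,11)–(0,5): clear
  midpoint (25/2,15/2) outside
  → clear

FREE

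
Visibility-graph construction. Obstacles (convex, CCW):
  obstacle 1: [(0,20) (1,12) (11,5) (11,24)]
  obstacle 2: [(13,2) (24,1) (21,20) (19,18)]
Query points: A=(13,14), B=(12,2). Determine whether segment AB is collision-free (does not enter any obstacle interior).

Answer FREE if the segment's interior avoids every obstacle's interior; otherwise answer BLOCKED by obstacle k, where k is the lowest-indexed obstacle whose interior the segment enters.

Obstacle 1 [(0,20) (1,12) (11,5) (11,24)]:
  edge (0,20)–(1,12): clear
  edge (1,12)–(11,5): clear
  edge (11,5)–(11,24): clear
  edge (11,24)–(0,20): clear
  midpoint (25/2,8) outside
  → clear
Obstacle 2 [(13,2) (24,1) (21,20) (19,18)]:
  edge (13,2)–(24,1): clear
  edge (24,1)–(21,20): clear
  edge (21,20)–(19,18): clear
  edge (19,18)–(13,2): clear
  midpoint (25/2,8) outside
  → clear

FREE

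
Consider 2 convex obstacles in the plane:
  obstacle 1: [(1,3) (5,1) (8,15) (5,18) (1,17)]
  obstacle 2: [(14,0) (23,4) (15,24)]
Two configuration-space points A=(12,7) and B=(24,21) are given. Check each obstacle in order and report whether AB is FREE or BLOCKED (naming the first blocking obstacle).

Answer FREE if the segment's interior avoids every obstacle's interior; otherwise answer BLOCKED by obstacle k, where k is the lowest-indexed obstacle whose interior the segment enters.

Obstacle 1 [(1,3) (5,1) (8,15) (5,18) (1,17)]:
  edge (1,3)–(5,1): clear
  edge (5,1)–(8,15): clear
  edge (8,15)–(5,18): clear
  edge (5,18)–(1,17): clear
  edge (1,17)–(1,3): clear
  midpoint (18,14) outside
  → clear
Obstacle 2 [(14,0) (23,4) (15,24)]:
  edge (14,0)–(23,4): clear
  edge (23,4)–(15,24): crosses AB
  edge (15,24)–(14,0): crosses AB
  → BLOCKED

BLOCKED by obstacle 2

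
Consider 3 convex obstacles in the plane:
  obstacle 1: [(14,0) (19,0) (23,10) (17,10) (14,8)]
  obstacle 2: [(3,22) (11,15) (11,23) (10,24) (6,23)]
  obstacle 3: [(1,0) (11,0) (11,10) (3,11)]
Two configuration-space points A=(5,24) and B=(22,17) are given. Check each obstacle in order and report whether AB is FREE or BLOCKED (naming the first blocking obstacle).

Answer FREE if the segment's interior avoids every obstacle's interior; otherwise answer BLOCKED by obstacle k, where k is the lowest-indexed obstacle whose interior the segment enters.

Obstacle 1 [(14,0) (19,0) (23,10) (17,10) (14,8)]:
  edge (14,0)–(19,0): clear
  edge (19,0)–(23,10): clear
  edge (23,10)–(17,10): clear
  edge (17,10)–(14,8): clear
  edge (14,8)–(14,0): clear
  midpoint (27/2,41/2) outside
  → clear
Obstacle 2 [(3,22) (11,15) (11,23) (10,24) (6,23)]:
  edge (3,22)–(11,15): clear
  edge (11,15)–(11,23): crosses AB
  edge (11,23)–(10,24): clear
  edge (10,24)–(6,23): crosses AB
  edge (6,23)–(3,22): clear
  → BLOCKED
Obstacle 3 [(1,0) (11,0) (11,10) (3,11)]:
  edge (1,0)–(11,0): clear
  edge (11,0)–(11,10): clear
  edge (11,10)–(3,11): clear
  edge (3,11)–(1,0): clear
  midpoint (27/2,41/2) outside
  → clear

BLOCKED by obstacle 2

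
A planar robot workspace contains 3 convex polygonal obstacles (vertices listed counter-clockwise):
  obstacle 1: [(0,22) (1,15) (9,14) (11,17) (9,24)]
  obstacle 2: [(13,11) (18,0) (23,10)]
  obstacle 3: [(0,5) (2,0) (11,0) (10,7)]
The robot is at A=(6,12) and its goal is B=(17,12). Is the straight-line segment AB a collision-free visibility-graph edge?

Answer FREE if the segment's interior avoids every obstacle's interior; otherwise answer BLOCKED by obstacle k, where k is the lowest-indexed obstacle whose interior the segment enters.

FREE

Obstacle 1 [(0,22) (1,15) (9,14) (11,17) (9,24)]:
  edge (0,22)–(1,15): clear
  edge (1,15)–(9,14): clear
  edge (9,14)–(11,17): clear
  edge (11,17)–(9,24): clear
  edge (9,24)–(0,22): clear
  midpoint (23/2,12) outside
  → clear
Obstacle 2 [(13,11) (18,0) (23,10)]:
  edge (13,11)–(18,0): clear
  edge (18,0)–(23,10): clear
  edge (23,10)–(13,11): clear
  midpoint (23/2,12) outside
  → clear
Obstacle 3 [(0,5) (2,0) (11,0) (10,7)]:
  edge (0,5)–(2,0): clear
  edge (2,0)–(11,0): clear
  edge (11,0)–(10,7): clear
  edge (10,7)–(0,5): clear
  midpoint (23/2,12) outside
  → clear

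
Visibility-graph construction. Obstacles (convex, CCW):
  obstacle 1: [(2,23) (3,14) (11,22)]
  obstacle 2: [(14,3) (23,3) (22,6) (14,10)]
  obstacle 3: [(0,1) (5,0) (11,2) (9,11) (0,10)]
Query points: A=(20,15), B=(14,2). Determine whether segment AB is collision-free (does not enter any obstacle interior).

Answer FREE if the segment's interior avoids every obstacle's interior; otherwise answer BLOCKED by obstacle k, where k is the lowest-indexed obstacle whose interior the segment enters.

Obstacle 1 [(2,23) (3,14) (11,22)]:
  edge (2,23)–(3,14): clear
  edge (3,14)–(11,22): clear
  edge (11,22)–(2,23): clear
  midpoint (17,17/2) outside
  → clear
Obstacle 2 [(14,3) (23,3) (22,6) (14,10)]:
  edge (14,3)–(23,3): crosses AB
  edge (23,3)–(22,6): clear
  edge (22,6)–(14,10): crosses AB
  edge (14,10)–(14,3): clear
  → BLOCKED
Obstacle 3 [(0,1) (5,0) (11,2) (9,11) (0,10)]:
  edge (0,1)–(5,0): clear
  edge (5,0)–(11,2): clear
  edge (11,2)–(9,11): clear
  edge (9,11)–(0,10): clear
  edge (0,10)–(0,1): clear
  midpoint (17,17/2) outside
  → clear

BLOCKED by obstacle 2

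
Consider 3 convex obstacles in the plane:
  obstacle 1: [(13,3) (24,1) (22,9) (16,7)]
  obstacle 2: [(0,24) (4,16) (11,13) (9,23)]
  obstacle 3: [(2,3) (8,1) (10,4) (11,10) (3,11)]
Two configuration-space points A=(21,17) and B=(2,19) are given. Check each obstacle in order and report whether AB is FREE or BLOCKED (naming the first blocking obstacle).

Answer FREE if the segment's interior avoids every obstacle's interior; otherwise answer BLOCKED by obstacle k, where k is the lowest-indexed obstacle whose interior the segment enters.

BLOCKED by obstacle 2

Obstacle 1 [(13,3) (24,1) (22,9) (16,7)]:
  edge (13,3)–(24,1): clear
  edge (24,1)–(22,9): clear
  edge (22,9)–(16,7): clear
  edge (16,7)–(13,3): clear
  midpoint (23/2,18) outside
  → clear
Obstacle 2 [(0,24) (4,16) (11,13) (9,23)]:
  edge (0,24)–(4,16): crosses AB
  edge (4,16)–(11,13): clear
  edge (11,13)–(9,23): crosses AB
  edge (9,23)–(0,24): clear
  → BLOCKED
Obstacle 3 [(2,3) (8,1) (10,4) (11,10) (3,11)]:
  edge (2,3)–(8,1): clear
  edge (8,1)–(10,4): clear
  edge (10,4)–(11,10): clear
  edge (11,10)–(3,11): clear
  edge (3,11)–(2,3): clear
  midpoint (23/2,18) outside
  → clear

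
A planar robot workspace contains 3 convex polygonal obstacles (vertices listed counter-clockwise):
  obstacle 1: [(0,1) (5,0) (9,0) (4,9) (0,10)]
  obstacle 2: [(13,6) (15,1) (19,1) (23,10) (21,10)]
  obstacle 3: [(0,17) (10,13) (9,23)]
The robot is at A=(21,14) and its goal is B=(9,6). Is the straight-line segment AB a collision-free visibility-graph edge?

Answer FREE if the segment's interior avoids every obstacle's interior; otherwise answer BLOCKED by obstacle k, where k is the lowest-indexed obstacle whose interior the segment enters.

Obstacle 1 [(0,1) (5,0) (9,0) (4,9) (0,10)]:
  edge (0,1)–(5,0): clear
  edge (5,0)–(9,0): clear
  edge (9,0)–(4,9): clear
  edge (4,9)–(0,10): clear
  edge (0,10)–(0,1): clear
  midpoint (15,10) outside
  → clear
Obstacle 2 [(13,6) (15,1) (19,1) (23,10) (21,10)]:
  edge (13,6)–(15,1): clear
  edge (15,1)–(19,1): clear
  edge (19,1)–(23,10): clear
  edge (23,10)–(21,10): clear
  edge (21,10)–(13,6): clear
  midpoint (15,10) outside
  → clear
Obstacle 3 [(0,17) (10,13) (9,23)]:
  edge (0,17)–(10,13): clear
  edge (10,13)–(9,23): clear
  edge (9,23)–(0,17): clear
  midpoint (15,10) outside
  → clear

FREE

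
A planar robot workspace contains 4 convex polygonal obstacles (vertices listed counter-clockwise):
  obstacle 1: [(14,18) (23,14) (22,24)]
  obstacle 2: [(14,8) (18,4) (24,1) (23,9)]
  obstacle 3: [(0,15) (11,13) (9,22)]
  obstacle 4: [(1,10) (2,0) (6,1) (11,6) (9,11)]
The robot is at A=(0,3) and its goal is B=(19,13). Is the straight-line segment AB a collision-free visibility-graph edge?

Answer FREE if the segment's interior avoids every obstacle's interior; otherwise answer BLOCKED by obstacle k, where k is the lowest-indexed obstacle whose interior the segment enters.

Obstacle 1 [(14,18) (23,14) (22,24)]:
  edge (14,18)–(23,14): clear
  edge (23,14)–(22,24): clear
  edge (22,24)–(14,18): clear
  midpoint (19/2,8) outside
  → clear
Obstacle 2 [(14,8) (18,4) (24,1) (23,9)]:
  edge (14,8)–(18,4): clear
  edge (18,4)–(24,1): clear
  edge (24,1)–(23,9): clear
  edge (23,9)–(14,8): clear
  midpoint (19/2,8) outside
  → clear
Obstacle 3 [(0,15) (11,13) (9,22)]:
  edge (0,15)–(11,13): clear
  edge (11,13)–(9,22): clear
  edge (9,22)–(0,15): clear
  midpoint (19/2,8) outside
  → clear
Obstacle 4 [(1,10) (2,0) (6,1) (11,6) (9,11)]:
  edge (1,10)–(2,0): crosses AB
  edge (2,0)–(6,1): clear
  edge (6,1)–(11,6): clear
  edge (11,6)–(9,11): crosses AB
  edge (9,11)–(1,10): clear
  → BLOCKED

BLOCKED by obstacle 4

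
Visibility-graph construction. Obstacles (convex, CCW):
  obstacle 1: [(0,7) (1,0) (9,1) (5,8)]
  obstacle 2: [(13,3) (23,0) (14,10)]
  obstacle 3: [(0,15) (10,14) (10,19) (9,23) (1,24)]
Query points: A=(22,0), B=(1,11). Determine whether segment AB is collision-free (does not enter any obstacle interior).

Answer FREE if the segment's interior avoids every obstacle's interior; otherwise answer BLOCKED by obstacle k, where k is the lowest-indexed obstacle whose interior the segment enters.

BLOCKED by obstacle 2

Obstacle 1 [(0,7) (1,0) (9,1) (5,8)]:
  edge (0,7)–(1,0): clear
  edge (1,0)–(9,1): clear
  edge (9,1)–(5,8): clear
  edge (5,8)–(0,7): clear
  midpoint (23/2,11/2) outside
  → clear
Obstacle 2 [(13,3) (23,0) (14,10)]:
  edge (13,3)–(23,0): crosses AB
  edge (23,0)–(14,10): clear
  edge (14,10)–(13,3): crosses AB
  → BLOCKED
Obstacle 3 [(0,15) (10,14) (10,19) (9,23) (1,24)]:
  edge (0,15)–(10,14): clear
  edge (10,14)–(10,19): clear
  edge (10,19)–(9,23): clear
  edge (9,23)–(1,24): clear
  edge (1,24)–(0,15): clear
  midpoint (23/2,11/2) outside
  → clear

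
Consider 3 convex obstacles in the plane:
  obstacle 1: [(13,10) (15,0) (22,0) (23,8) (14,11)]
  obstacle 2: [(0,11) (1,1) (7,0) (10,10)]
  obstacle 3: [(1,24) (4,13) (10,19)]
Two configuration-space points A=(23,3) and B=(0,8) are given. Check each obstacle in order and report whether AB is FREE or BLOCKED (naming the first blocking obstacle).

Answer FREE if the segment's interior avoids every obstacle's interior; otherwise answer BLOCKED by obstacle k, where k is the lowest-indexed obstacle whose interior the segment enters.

BLOCKED by obstacle 1

Obstacle 1 [(13,10) (15,0) (22,0) (23,8) (14,11)]:
  edge (13,10)–(15,0): crosses AB
  edge (15,0)–(22,0): clear
  edge (22,0)–(23,8): crosses AB
  edge (23,8)–(14,11): clear
  edge (14,11)–(13,10): clear
  → BLOCKED
Obstacle 2 [(0,11) (1,1) (7,0) (10,10)]:
  edge (0,11)–(1,1): crosses AB
  edge (1,1)–(7,0): clear
  edge (7,0)–(10,10): crosses AB
  edge (10,10)–(0,11): clear
  → BLOCKED
Obstacle 3 [(1,24) (4,13) (10,19)]:
  edge (1,24)–(4,13): clear
  edge (4,13)–(10,19): clear
  edge (10,19)–(1,24): clear
  midpoint (23/2,11/2) outside
  → clear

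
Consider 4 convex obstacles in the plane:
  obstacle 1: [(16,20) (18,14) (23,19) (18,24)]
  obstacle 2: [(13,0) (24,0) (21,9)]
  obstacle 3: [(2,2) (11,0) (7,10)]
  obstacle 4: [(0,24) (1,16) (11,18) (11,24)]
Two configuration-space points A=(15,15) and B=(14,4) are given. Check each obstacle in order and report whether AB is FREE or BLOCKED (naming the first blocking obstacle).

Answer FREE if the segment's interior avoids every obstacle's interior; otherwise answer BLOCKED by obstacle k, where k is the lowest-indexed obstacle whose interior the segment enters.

Obstacle 1 [(16,20) (18,14) (23,19) (18,24)]:
  edge (16,20)–(18,14): clear
  edge (18,14)–(23,19): clear
  edge (23,19)–(18,24): clear
  edge (18,24)–(16,20): clear
  midpoint (29/2,19/2) outside
  → clear
Obstacle 2 [(13,0) (24,0) (21,9)]:
  edge (13,0)–(24,0): clear
  edge (24,0)–(21,9): clear
  edge (21,9)–(13,0): clear
  midpoint (29/2,19/2) outside
  → clear
Obstacle 3 [(2,2) (11,0) (7,10)]:
  edge (2,2)–(11,0): clear
  edge (11,0)–(7,10): clear
  edge (7,10)–(2,2): clear
  midpoint (29/2,19/2) outside
  → clear
Obstacle 4 [(0,24) (1,16) (11,18) (11,24)]:
  edge (0,24)–(1,16): clear
  edge (1,16)–(11,18): clear
  edge (11,18)–(11,24): clear
  edge (11,24)–(0,24): clear
  midpoint (29/2,19/2) outside
  → clear

FREE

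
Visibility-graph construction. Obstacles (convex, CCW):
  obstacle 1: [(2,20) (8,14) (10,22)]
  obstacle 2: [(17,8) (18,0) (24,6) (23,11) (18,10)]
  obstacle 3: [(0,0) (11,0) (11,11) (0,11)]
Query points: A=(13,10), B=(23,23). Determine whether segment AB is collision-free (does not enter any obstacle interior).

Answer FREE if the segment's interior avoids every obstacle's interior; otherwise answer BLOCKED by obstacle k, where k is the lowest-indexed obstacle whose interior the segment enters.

Obstacle 1 [(2,20) (8,14) (10,22)]:
  edge (2,20)–(8,14): clear
  edge (8,14)–(10,22): clear
  edge (10,22)–(2,20): clear
  midpoint (18,33/2) outside
  → clear
Obstacle 2 [(17,8) (18,0) (24,6) (23,11) (18,10)]:
  edge (17,8)–(18,0): clear
  edge (18,0)–(24,6): clear
  edge (24,6)–(23,11): clear
  edge (23,11)–(18,10): clear
  edge (18,10)–(17,8): clear
  midpoint (18,33/2) outside
  → clear
Obstacle 3 [(0,0) (11,0) (11,11) (0,11)]:
  edge (0,0)–(11,0): clear
  edge (11,0)–(11,11): clear
  edge (11,11)–(0,11): clear
  edge (0,11)–(0,0): clear
  midpoint (18,33/2) outside
  → clear

FREE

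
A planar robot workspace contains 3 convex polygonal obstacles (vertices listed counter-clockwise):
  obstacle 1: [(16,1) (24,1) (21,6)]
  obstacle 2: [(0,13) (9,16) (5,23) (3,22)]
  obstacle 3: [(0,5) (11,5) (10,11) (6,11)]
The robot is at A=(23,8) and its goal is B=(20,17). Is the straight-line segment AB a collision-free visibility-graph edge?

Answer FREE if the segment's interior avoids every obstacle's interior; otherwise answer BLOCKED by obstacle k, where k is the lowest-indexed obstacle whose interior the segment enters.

FREE

Obstacle 1 [(16,1) (24,1) (21,6)]:
  edge (16,1)–(24,1): clear
  edge (24,1)–(21,6): clear
  edge (21,6)–(16,1): clear
  midpoint (43/2,25/2) outside
  → clear
Obstacle 2 [(0,13) (9,16) (5,23) (3,22)]:
  edge (0,13)–(9,16): clear
  edge (9,16)–(5,23): clear
  edge (5,23)–(3,22): clear
  edge (3,22)–(0,13): clear
  midpoint (43/2,25/2) outside
  → clear
Obstacle 3 [(0,5) (11,5) (10,11) (6,11)]:
  edge (0,5)–(11,5): clear
  edge (11,5)–(10,11): clear
  edge (10,11)–(6,11): clear
  edge (6,11)–(0,5): clear
  midpoint (43/2,25/2) outside
  → clear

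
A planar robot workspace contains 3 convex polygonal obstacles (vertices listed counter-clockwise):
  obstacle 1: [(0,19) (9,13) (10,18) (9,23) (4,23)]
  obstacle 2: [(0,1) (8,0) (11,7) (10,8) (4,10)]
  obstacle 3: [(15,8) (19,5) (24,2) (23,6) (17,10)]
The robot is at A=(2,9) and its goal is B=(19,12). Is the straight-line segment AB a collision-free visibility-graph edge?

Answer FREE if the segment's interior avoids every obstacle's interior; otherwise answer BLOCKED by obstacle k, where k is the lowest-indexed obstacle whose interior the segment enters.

BLOCKED by obstacle 2

Obstacle 1 [(0,19) (9,13) (10,18) (9,23) (4,23)]:
  edge (0,19)–(9,13): clear
  edge (9,13)–(10,18): clear
  edge (10,18)–(9,23): clear
  edge (9,23)–(4,23): clear
  edge (4,23)–(0,19): clear
  midpoint (21/2,21/2) outside
  → clear
Obstacle 2 [(0,1) (8,0) (11,7) (10,8) (4,10)]:
  edge (0,1)–(8,0): clear
  edge (8,0)–(11,7): clear
  edge (11,7)–(10,8): clear
  edge (10,8)–(4,10): crosses AB
  edge (4,10)–(0,1): crosses AB
  → BLOCKED
Obstacle 3 [(15,8) (19,5) (24,2) (23,6) (17,10)]:
  edge (15,8)–(19,5): clear
  edge (19,5)–(24,2): clear
  edge (24,2)–(23,6): clear
  edge (23,6)–(17,10): clear
  edge (17,10)–(15,8): clear
  midpoint (21/2,21/2) outside
  → clear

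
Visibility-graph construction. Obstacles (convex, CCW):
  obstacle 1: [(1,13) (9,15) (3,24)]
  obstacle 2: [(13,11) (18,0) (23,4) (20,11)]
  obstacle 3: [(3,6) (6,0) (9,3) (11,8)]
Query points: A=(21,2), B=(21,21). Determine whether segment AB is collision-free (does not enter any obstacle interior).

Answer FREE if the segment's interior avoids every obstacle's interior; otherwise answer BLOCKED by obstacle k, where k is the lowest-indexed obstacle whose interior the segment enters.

Obstacle 1 [(1,13) (9,15) (3,24)]:
  edge (1,13)–(9,15): clear
  edge (9,15)–(3,24): clear
  edge (3,24)–(1,13): clear
  midpoint (21,23/2) outside
  → clear
Obstacle 2 [(13,11) (18,0) (23,4) (20,11)]:
  edge (13,11)–(18,0): clear
  edge (18,0)–(23,4): crosses AB
  edge (23,4)–(20,11): crosses AB
  edge (20,11)–(13,11): clear
  → BLOCKED
Obstacle 3 [(3,6) (6,0) (9,3) (11,8)]:
  edge (3,6)–(6,0): clear
  edge (6,0)–(9,3): clear
  edge (9,3)–(11,8): clear
  edge (11,8)–(3,6): clear
  midpoint (21,23/2) outside
  → clear

BLOCKED by obstacle 2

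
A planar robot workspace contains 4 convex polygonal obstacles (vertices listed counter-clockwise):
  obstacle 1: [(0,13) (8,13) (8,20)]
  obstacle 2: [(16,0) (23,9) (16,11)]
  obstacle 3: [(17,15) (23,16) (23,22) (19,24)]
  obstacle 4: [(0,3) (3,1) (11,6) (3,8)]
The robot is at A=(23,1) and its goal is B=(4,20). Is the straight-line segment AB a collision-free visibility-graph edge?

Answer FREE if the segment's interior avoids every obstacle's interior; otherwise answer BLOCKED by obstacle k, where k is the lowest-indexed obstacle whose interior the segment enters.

Obstacle 1 [(0,13) (8,13) (8,20)]:
  edge (0,13)–(8,13): clear
  edge (8,13)–(8,20): crosses AB
  edge (8,20)–(0,13): crosses AB
  → BLOCKED
Obstacle 2 [(16,0) (23,9) (16,11)]:
  edge (16,0)–(23,9): crosses AB
  edge (23,9)–(16,11): clear
  edge (16,11)–(16,0): crosses AB
  → BLOCKED
Obstacle 3 [(17,15) (23,16) (23,22) (19,24)]:
  edge (17,15)–(23,16): clear
  edge (23,16)–(23,22): clear
  edge (23,22)–(19,24): clear
  edge (19,24)–(17,15): clear
  midpoint (27/2,21/2) outside
  → clear
Obstacle 4 [(0,3) (3,1) (11,6) (3,8)]:
  edge (0,3)–(3,1): clear
  edge (3,1)–(11,6): clear
  edge (11,6)–(3,8): clear
  edge (3,8)–(0,3): clear
  midpoint (27/2,21/2) outside
  → clear

BLOCKED by obstacle 1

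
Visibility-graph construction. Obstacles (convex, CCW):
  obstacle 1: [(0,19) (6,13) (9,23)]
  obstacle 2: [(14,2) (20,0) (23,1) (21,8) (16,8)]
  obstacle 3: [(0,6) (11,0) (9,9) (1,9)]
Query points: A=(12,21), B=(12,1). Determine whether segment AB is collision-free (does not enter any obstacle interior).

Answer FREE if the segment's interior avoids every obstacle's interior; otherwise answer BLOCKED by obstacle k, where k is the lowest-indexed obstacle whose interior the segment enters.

FREE

Obstacle 1 [(0,19) (6,13) (9,23)]:
  edge (0,19)–(6,13): clear
  edge (6,13)–(9,23): clear
  edge (9,23)–(0,19): clear
  midpoint (12,11) outside
  → clear
Obstacle 2 [(14,2) (20,0) (23,1) (21,8) (16,8)]:
  edge (14,2)–(20,0): clear
  edge (20,0)–(23,1): clear
  edge (23,1)–(21,8): clear
  edge (21,8)–(16,8): clear
  edge (16,8)–(14,2): clear
  midpoint (12,11) outside
  → clear
Obstacle 3 [(0,6) (11,0) (9,9) (1,9)]:
  edge (0,6)–(11,0): clear
  edge (11,0)–(9,9): clear
  edge (9,9)–(1,9): clear
  edge (1,9)–(0,6): clear
  midpoint (12,11) outside
  → clear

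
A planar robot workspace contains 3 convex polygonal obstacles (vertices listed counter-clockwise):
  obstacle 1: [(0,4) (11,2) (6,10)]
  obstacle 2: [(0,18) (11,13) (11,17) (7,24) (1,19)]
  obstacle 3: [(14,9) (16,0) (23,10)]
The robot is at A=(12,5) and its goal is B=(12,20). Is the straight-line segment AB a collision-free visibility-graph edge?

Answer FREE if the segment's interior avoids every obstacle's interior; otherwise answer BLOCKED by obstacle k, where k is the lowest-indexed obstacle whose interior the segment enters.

FREE

Obstacle 1 [(0,4) (11,2) (6,10)]:
  edge (0,4)–(11,2): clear
  edge (11,2)–(6,10): clear
  edge (6,10)–(0,4): clear
  midpoint (12,25/2) outside
  → clear
Obstacle 2 [(0,18) (11,13) (11,17) (7,24) (1,19)]:
  edge (0,18)–(11,13): clear
  edge (11,13)–(11,17): clear
  edge (11,17)–(7,24): clear
  edge (7,24)–(1,19): clear
  edge (1,19)–(0,18): clear
  midpoint (12,25/2) outside
  → clear
Obstacle 3 [(14,9) (16,0) (23,10)]:
  edge (14,9)–(16,0): clear
  edge (16,0)–(23,10): clear
  edge (23,10)–(14,9): clear
  midpoint (12,25/2) outside
  → clear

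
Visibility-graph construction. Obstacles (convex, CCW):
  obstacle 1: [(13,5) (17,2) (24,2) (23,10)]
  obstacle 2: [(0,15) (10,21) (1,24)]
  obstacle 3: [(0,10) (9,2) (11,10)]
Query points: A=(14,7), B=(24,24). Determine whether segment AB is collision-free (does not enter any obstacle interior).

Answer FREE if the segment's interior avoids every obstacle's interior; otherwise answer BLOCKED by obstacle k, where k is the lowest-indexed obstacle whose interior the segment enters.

Obstacle 1 [(13,5) (17,2) (24,2) (23,10)]:
  edge (13,5)–(17,2): clear
  edge (17,2)–(24,2): clear
  edge (24,2)–(23,10): clear
  edge (23,10)–(13,5): clear
  midpoint (19,31/2) outside
  → clear
Obstacle 2 [(0,15) (10,21) (1,24)]:
  edge (0,15)–(10,21): clear
  edge (10,21)–(1,24): clear
  edge (1,24)–(0,15): clear
  midpoint (19,31/2) outside
  → clear
Obstacle 3 [(0,10) (9,2) (11,10)]:
  edge (0,10)–(9,2): clear
  edge (9,2)–(11,10): clear
  edge (11,10)–(0,10): clear
  midpoint (19,31/2) outside
  → clear

FREE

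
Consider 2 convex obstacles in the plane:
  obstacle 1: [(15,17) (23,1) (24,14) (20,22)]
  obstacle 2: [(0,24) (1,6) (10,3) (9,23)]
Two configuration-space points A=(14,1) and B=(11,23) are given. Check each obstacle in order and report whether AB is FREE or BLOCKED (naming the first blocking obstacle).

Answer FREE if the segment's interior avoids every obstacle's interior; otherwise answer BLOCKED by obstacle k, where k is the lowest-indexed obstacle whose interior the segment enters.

Obstacle 1 [(15,17) (23,1) (24,14) (20,22)]:
  edge (15,17)–(23,1): clear
  edge (23,1)–(24,14): clear
  edge (24,14)–(20,22): clear
  edge (20,22)–(15,17): clear
  midpoint (25/2,12) outside
  → clear
Obstacle 2 [(0,24) (1,6) (10,3) (9,23)]:
  edge (0,24)–(1,6): clear
  edge (1,6)–(10,3): clear
  edge (10,3)–(9,23): clear
  edge (9,23)–(0,24): clear
  midpoint (25/2,12) outside
  → clear

FREE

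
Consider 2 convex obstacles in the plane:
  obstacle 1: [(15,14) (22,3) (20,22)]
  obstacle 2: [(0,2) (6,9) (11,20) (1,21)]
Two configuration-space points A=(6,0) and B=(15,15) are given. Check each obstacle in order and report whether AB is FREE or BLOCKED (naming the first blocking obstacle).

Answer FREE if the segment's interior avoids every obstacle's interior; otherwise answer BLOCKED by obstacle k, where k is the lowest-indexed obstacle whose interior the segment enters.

Obstacle 1 [(15,14) (22,3) (20,22)]:
  edge (15,14)–(22,3): clear
  edge (22,3)–(20,22): clear
  edge (20,22)–(15,14): clear
  midpoint (21/2,15/2) outside
  → clear
Obstacle 2 [(0,2) (6,9) (11,20) (1,21)]:
  edge (0,2)–(6,9): clear
  edge (6,9)–(11,20): clear
  edge (11,20)–(1,21): clear
  edge (1,21)–(0,2): clear
  midpoint (21/2,15/2) outside
  → clear

FREE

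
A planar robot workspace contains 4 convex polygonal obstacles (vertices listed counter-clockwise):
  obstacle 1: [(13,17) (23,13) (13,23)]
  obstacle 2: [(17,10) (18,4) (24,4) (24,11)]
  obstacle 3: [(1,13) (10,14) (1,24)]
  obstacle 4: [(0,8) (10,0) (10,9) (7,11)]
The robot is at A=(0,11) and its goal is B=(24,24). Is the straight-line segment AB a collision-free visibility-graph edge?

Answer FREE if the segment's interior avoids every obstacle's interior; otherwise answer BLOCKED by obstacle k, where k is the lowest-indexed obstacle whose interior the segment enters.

Obstacle 1 [(13,17) (23,13) (13,23)]:
  edge (13,17)–(23,13): clear
  edge (23,13)–(13,23): crosses AB
  edge (13,23)–(13,17): crosses AB
  → BLOCKED
Obstacle 2 [(17,10) (18,4) (24,4) (24,11)]:
  edge (17,10)–(18,4): clear
  edge (18,4)–(24,4): clear
  edge (24,4)–(24,11): clear
  edge (24,11)–(17,10): clear
  midpoint (12,35/2) outside
  → clear
Obstacle 3 [(1,13) (10,14) (1,24)]:
  edge (1,13)–(10,14): crosses AB
  edge (10,14)–(1,24): crosses AB
  edge (1,24)–(1,13): clear
  → BLOCKED
Obstacle 4 [(0,8) (10,0) (10,9) (7,11)]:
  edge (0,8)–(10,0): clear
  edge (10,0)–(10,9): clear
  edge (10,9)–(7,11): clear
  edge (7,11)–(0,8): clear
  midpoint (12,35/2) outside
  → clear

BLOCKED by obstacle 1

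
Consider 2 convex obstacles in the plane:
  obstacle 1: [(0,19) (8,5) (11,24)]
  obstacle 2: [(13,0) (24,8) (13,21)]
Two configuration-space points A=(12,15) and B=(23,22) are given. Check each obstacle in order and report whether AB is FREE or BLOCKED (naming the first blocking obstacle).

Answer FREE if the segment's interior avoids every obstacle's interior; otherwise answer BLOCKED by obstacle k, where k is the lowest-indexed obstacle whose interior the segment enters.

Obstacle 1 [(0,19) (8,5) (11,24)]:
  edge (0,19)–(8,5): clear
  edge (8,5)–(11,24): clear
  edge (11,24)–(0,19): clear
  midpoint (35/2,37/2) outside
  → clear
Obstacle 2 [(13,0) (24,8) (13,21)]:
  edge (13,0)–(24,8): clear
  edge (24,8)–(13,21): crosses AB
  edge (13,21)–(13,0): crosses AB
  → BLOCKED

BLOCKED by obstacle 2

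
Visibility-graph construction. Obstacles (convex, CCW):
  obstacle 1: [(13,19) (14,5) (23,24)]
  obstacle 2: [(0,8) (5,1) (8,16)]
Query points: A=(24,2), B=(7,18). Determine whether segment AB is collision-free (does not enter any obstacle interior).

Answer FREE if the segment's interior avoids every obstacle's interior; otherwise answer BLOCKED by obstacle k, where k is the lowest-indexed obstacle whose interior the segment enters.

Obstacle 1 [(13,19) (14,5) (23,24)]:
  edge (13,19)–(14,5): crosses AB
  edge (14,5)–(23,24): crosses AB
  edge (23,24)–(13,19): clear
  → BLOCKED
Obstacle 2 [(0,8) (5,1) (8,16)]:
  edge (0,8)–(5,1): clear
  edge (5,1)–(8,16): clear
  edge (8,16)–(0,8): clear
  midpoint (31/2,10) outside
  → clear

BLOCKED by obstacle 1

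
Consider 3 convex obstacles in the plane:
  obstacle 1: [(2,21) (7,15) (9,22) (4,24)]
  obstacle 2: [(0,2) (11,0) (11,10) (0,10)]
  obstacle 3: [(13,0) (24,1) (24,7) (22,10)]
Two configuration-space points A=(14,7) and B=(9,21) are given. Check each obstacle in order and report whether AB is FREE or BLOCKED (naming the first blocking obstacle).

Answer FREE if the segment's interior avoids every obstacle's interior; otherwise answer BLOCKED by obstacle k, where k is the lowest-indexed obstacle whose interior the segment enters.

FREE

Obstacle 1 [(2,21) (7,15) (9,22) (4,24)]:
  edge (2,21)–(7,15): clear
  edge (7,15)–(9,22): clear
  edge (9,22)–(4,24): clear
  edge (4,24)–(2,21): clear
  midpoint (23/2,14) outside
  → clear
Obstacle 2 [(0,2) (11,0) (11,10) (0,10)]:
  edge (0,2)–(11,0): clear
  edge (11,0)–(11,10): clear
  edge (11,10)–(0,10): clear
  edge (0,10)–(0,2): clear
  midpoint (23/2,14) outside
  → clear
Obstacle 3 [(13,0) (24,1) (24,7) (22,10)]:
  edge (13,0)–(24,1): clear
  edge (24,1)–(24,7): clear
  edge (24,7)–(22,10): clear
  edge (22,10)–(13,0): clear
  midpoint (23/2,14) outside
  → clear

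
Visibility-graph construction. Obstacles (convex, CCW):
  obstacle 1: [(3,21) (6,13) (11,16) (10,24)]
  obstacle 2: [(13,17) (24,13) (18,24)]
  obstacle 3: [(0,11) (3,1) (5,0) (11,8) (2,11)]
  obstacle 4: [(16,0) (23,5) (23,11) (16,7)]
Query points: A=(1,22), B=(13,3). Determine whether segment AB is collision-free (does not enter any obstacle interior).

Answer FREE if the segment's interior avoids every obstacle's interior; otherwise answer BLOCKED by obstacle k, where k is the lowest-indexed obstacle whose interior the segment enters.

BLOCKED by obstacle 1

Obstacle 1 [(3,21) (6,13) (11,16) (10,24)]:
  edge (3,21)–(6,13): crosses AB
  edge (6,13)–(11,16): crosses AB
  edge (11,16)–(10,24): clear
  edge (10,24)–(3,21): clear
  → BLOCKED
Obstacle 2 [(13,17) (24,13) (18,24)]:
  edge (13,17)–(24,13): clear
  edge (24,13)–(18,24): clear
  edge (18,24)–(13,17): clear
  midpoint (7,25/2) outside
  → clear
Obstacle 3 [(0,11) (3,1) (5,0) (11,8) (2,11)]:
  edge (0,11)–(3,1): clear
  edge (3,1)–(5,0): clear
  edge (5,0)–(11,8): crosses AB
  edge (11,8)–(2,11): crosses AB
  edge (2,11)–(0,11): clear
  → BLOCKED
Obstacle 4 [(16,0) (23,5) (23,11) (16,7)]:
  edge (16,0)–(23,5): clear
  edge (23,5)–(23,11): clear
  edge (23,11)–(16,7): clear
  edge (16,7)–(16,0): clear
  midpoint (7,25/2) outside
  → clear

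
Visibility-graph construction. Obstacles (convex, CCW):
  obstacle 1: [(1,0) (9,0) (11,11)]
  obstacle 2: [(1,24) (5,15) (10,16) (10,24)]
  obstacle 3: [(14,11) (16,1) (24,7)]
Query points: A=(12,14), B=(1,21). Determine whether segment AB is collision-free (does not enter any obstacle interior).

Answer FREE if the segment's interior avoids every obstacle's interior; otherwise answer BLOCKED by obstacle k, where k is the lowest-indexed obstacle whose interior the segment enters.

Obstacle 1 [(1,0) (9,0) (11,11)]:
  edge (1,0)–(9,0): clear
  edge (9,0)–(11,11): clear
  edge (11,11)–(1,0): clear
  midpoint (13/2,35/2) outside
  → clear
Obstacle 2 [(1,24) (5,15) (10,16) (10,24)]:
  edge (1,24)–(5,15): crosses AB
  edge (5,15)–(10,16): crosses AB
  edge (10,16)–(10,24): clear
  edge (10,24)–(1,24): clear
  → BLOCKED
Obstacle 3 [(14,11) (16,1) (24,7)]:
  edge (14,11)–(16,1): clear
  edge (16,1)–(24,7): clear
  edge (24,7)–(14,11): clear
  midpoint (13/2,35/2) outside
  → clear

BLOCKED by obstacle 2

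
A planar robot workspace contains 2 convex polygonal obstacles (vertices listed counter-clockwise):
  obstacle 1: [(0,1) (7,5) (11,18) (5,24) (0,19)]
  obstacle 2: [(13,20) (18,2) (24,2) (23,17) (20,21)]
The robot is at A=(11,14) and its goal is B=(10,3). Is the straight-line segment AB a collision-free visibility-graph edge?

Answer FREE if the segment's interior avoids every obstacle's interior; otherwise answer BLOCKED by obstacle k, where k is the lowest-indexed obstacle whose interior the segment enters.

Obstacle 1 [(0,1) (7,5) (11,18) (5,24) (0,19)]:
  edge (0,1)–(7,5): clear
  edge (7,5)–(11,18): clear
  edge (11,18)–(5,24): clear
  edge (5,24)–(0,19): clear
  edge (0,19)–(0,1): clear
  midpoint (21/2,17/2) outside
  → clear
Obstacle 2 [(13,20) (18,2) (24,2) (23,17) (20,21)]:
  edge (13,20)–(18,2): clear
  edge (18,2)–(24,2): clear
  edge (24,2)–(23,17): clear
  edge (23,17)–(20,21): clear
  edge (20,21)–(13,20): clear
  midpoint (21/2,17/2) outside
  → clear

FREE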